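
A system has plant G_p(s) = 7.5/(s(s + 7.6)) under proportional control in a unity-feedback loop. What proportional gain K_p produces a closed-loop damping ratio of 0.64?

Closed-loop characteristic equation: s² + 7.6s + K_p·7.5 = 0.
So ω_n = √(7.5K_p) and 2ζω_n = 7.6, giving ζ = 7.6/(2√(7.5K_p)).
Setting ζ = 0.64: √(7.5K_p) = 7.6/(2·0.64) = 5.938, so K_p = 35.25/7.5 = 4.7.

K_p = 4.7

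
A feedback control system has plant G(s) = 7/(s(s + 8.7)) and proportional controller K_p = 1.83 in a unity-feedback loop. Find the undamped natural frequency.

With unity feedback the closed-loop characteristic equation is s² + 8.7s + 1.83·7 = s² + 8.7s + 12.81 = 0.
Matching s² + 2ζω_n s + ω_n²: ω_n = √12.81 = 3.579 rad/s and 2ζω_n = 8.7, so ζ = 8.7/(2·3.579) = 1.22.

ω_n = 3.58 rad/s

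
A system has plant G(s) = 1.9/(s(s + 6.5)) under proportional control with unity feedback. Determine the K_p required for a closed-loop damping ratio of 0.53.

K_p = 19.8

Closed-loop characteristic equation: s² + 6.5s + K_p·1.9 = 0.
So ω_n = √(1.9K_p) and 2ζω_n = 6.5, giving ζ = 6.5/(2√(1.9K_p)).
Setting ζ = 0.53: √(1.9K_p) = 6.5/(2·0.53) = 6.132, so K_p = 37.6/1.9 = 19.8.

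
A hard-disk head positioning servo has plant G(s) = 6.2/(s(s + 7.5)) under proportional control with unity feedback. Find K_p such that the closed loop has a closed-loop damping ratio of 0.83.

K_p = 3.29

Closed-loop characteristic equation: s² + 7.5s + K_p·6.2 = 0.
So ω_n = √(6.2K_p) and 2ζω_n = 7.5, giving ζ = 7.5/(2√(6.2K_p)).
Setting ζ = 0.83: √(6.2K_p) = 7.5/(2·0.83) = 4.518, so K_p = 20.41/6.2 = 3.29.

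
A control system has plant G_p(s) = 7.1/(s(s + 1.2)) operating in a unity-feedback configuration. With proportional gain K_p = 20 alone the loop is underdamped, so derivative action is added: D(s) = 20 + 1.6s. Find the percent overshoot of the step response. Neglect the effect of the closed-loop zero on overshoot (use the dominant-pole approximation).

Forward path: (20 + 1.6s)·7.1/(s(s+1.2)). The closed-loop characteristic equation is s² + (1.2 + 7.1·1.6)s + 7.1·20 = 0.
That is s² + 12.56s + 142 = 0, so ω_n = 11.92 rad/s and ζ = 12.56/(2·11.92) = 0.527.
%OS = 100·exp(−πζ/√(1−ζ²)) = 14.3%.

14.3%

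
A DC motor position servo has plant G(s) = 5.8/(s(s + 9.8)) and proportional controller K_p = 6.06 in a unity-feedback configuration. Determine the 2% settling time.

T_s ≈ 0.816 s

From 1 + K_pG(s) = 0: s² + 9.8s + 35.15 = 0 ⇒ ω_n = 5.929, ζ = 0.8265.
2% settling time T_s ≈ 4/(ζω_n) = 4/4.9 = 0.816 s.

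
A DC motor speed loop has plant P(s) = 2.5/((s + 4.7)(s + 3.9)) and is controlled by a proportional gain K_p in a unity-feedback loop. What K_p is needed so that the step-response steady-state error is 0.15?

Steady-state error for a unit step on this type-0 loop is 1/(1 + K_p·P(0)).
P(0) = 0.1364. Require 1/(1 + K_p·0.1364) = 0.15, so 1 + 0.1364·K_p = 6.667.
K_p = (6.667 − 1)/0.1364 = 41.5.

K_p = 41.5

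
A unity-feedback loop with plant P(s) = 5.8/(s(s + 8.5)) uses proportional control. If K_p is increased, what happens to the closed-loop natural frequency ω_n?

ω_n = √(5.8·K_p), which grows with K_p.

increase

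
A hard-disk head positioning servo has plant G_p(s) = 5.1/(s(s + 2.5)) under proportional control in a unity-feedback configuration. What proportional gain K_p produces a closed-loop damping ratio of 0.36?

K_p = 2.36

Closed-loop characteristic equation: s² + 2.5s + K_p·5.1 = 0.
So ω_n = √(5.1K_p) and 2ζω_n = 2.5, giving ζ = 2.5/(2√(5.1K_p)).
Setting ζ = 0.36: √(5.1K_p) = 2.5/(2·0.36) = 3.472, so K_p = 12.06/5.1 = 2.36.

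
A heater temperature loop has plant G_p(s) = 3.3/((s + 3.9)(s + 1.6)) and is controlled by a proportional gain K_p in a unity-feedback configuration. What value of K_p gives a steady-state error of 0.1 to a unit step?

K_p = 17

The loop is type 0, so e_ss(step) = 1/(1 + K_pos) with K_pos = K_p·G_p(0).
G_p(0) = 0.5288. Require 1/(1 + K_p·0.5288) = 0.1, so 1 + 0.5288·K_p = 10.
K_p = (10 − 1)/0.5288 = 17.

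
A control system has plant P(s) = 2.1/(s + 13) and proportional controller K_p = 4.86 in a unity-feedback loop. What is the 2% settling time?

Closed-loop transfer function: T(s) = K_p·P(s)/(1 + K_p·P(s)) = 10.21/(s + 13 + 10.21) = 10.21/(s + 23.21).
Time constant τ = 1/23.21 = 0.04309 s, so the 2% settling time is about 4τ = 0.172 s.

T_s ≈ 0.172 s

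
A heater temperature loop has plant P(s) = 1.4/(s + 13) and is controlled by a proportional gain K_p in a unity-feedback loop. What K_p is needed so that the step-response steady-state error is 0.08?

Steady-state error for a unit step on this type-0 loop is 1/(1 + K_p·P(0)).
P(0) = 0.1077. Require 1/(1 + K_p·0.1077) = 0.08, so 1 + 0.1077·K_p = 12.5.
K_p = (12.5 − 1)/0.1077 = 107.

K_p = 107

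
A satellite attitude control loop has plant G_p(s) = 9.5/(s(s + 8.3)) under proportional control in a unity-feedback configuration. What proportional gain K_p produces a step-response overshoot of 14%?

From %OS = 100·exp(−πζ/√(1−ζ²)) = 14%, ζ = −ln(0.14)/√(π²+ln²(0.14)) = 0.5305.
Characteristic equation s² + 8.3s + 9.5K_p = 0 gives ζ = 8.3/(2√(9.5K_p)).
Setting ζ = 0.5305: √(9.5K_p) = 8.3/(2·0.5305) = 7.823, so K_p = 61.19/9.5 = 6.44.

K_p = 6.44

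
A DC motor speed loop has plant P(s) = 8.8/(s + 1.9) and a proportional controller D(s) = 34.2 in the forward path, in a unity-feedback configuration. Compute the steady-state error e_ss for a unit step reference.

0.00627

The loop is type 0. Static position error constant K_pos = D(0)·P(0) = 34.2·4.632 = 158.4.
Steady-state error to a unit step: e_ss = 1/(1+K_pos) = 1/159.4 = 0.00627.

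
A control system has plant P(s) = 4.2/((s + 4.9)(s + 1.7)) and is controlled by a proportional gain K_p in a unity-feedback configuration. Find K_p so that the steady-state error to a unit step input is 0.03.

Steady-state error for a unit step on this type-0 loop is 1/(1 + K_p·P(0)).
P(0) = 0.5042. Require 1/(1 + K_p·0.5042) = 0.03, so 1 + 0.5042·K_p = 33.33.
K_p = (33.33 − 1)/0.5042 = 64.1.

K_p = 64.1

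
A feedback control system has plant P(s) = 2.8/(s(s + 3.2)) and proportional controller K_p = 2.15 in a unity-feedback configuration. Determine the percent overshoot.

6.71%

The closed-loop denominator s² + 3.2s + 6.02 gives ω_n = √6.02 = 2.454 and ζ = 3.2/(2ω_n) = 0.6521.
%OS = 100·exp(−πζ/√(1−ζ²)) = 100·exp(−π·0.6521/√0.5748) = 6.71%.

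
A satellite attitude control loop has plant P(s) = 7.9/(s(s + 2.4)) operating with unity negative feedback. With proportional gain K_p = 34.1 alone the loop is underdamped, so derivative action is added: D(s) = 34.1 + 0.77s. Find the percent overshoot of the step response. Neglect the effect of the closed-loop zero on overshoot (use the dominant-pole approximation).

43.2%

Forward path: (34.1 + 0.77s)·7.9/(s(s+2.4)). The closed-loop characteristic equation is s² + (2.4 + 7.9·0.77)s + 7.9·34.1 = 0.
That is s² + 8.483s + 269.4 = 0, so ω_n = 16.41 rad/s and ζ = 8.483/(2·16.41) = 0.2584.
%OS = 100·exp(−πζ/√(1−ζ²)) = 43.2%.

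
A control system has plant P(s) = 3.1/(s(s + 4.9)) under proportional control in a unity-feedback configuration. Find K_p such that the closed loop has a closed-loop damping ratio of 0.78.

K_p = 3.18

Closed-loop characteristic equation: s² + 4.9s + K_p·3.1 = 0.
So ω_n = √(3.1K_p) and 2ζω_n = 4.9, giving ζ = 4.9/(2√(3.1K_p)).
Setting ζ = 0.78: √(3.1K_p) = 4.9/(2·0.78) = 3.141, so K_p = 9.866/3.1 = 3.18.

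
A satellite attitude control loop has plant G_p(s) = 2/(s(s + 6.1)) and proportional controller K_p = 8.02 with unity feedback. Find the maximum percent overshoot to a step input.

2.49%

Closed-loop characteristic equation: s² + 6.1s + 16.04 = 0, so ω_n = 4.005 rad/s and ζ = 6.1/(2·4.005) = 0.7615.
%OS = 100·exp(−πζ/√(1−ζ²)) = 100·exp(−π·0.7615/√0.42) = 2.49%.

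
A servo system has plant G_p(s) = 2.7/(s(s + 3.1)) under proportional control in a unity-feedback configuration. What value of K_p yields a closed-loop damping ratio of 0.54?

Closed-loop characteristic equation: s² + 3.1s + K_p·2.7 = 0.
So ω_n = √(2.7K_p) and 2ζω_n = 3.1, giving ζ = 3.1/(2√(2.7K_p)).
Setting ζ = 0.54: √(2.7K_p) = 3.1/(2·0.54) = 2.87, so K_p = 8.239/2.7 = 3.05.

K_p = 3.05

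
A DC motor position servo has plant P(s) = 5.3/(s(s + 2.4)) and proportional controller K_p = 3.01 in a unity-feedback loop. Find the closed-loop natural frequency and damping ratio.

The closed-loop denominator is s(s+2.4) + 3.01·5.3 = s² + 2.4s + 15.95.
So ω_n² = 15.95 ⇒ ω_n = 3.994 rad/s, and ζ = 2.4/(2ω_n) = 0.3.

ω_n = 3.99 rad/s, ζ = 0.3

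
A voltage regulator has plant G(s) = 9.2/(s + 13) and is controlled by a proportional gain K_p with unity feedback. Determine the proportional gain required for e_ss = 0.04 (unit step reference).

The loop is type 0, so e_ss(step) = 1/(1 + K_pos) with K_pos = K_p·G(0).
G(0) = 0.7077. Require 1/(1 + K_p·0.7077) = 0.04, so 1 + 0.7077·K_p = 25.
K_p = (25 − 1)/0.7077 = 33.9.

K_p = 33.9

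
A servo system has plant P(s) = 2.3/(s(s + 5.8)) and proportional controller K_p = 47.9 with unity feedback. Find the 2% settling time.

Closed-loop characteristic equation: s² + 5.8s + 110.2 = 0, so ω_n = 10.5 rad/s and ζ = 5.8/(2·10.5) = 0.2763.
2% settling time T_s ≈ 4/(ζω_n) = 4/2.9 = 1.38 s.

T_s ≈ 1.38 s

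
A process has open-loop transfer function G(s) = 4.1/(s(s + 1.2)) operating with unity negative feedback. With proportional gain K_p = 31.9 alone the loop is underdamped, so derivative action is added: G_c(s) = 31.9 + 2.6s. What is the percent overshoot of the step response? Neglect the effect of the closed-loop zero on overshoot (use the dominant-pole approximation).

14.9%

Forward path: (31.9 + 2.6s)·4.1/(s(s+1.2)). The closed-loop characteristic equation is s² + (1.2 + 4.1·2.6)s + 4.1·31.9 = 0.
That is s² + 11.86s + 130.8 = 0, so ω_n = 11.44 rad/s and ζ = 11.86/(2·11.44) = 0.5185.
%OS = 100·exp(−πζ/√(1−ζ²)) = 14.9%.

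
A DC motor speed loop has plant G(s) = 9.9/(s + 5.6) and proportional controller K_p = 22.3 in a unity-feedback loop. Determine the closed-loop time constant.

τ = 0.00442 s

Closed-loop transfer function: T(s) = K_p·G(s)/(1 + K_p·G(s)) = 220.8/(s + 5.6 + 220.8) = 220.8/(s + 226.4).
Time constant τ = 1/226.4 = 0.00442 s.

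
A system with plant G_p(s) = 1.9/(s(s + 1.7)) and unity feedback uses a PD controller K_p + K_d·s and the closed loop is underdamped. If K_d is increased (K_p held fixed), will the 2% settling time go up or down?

decrease

Characteristic equation s² + (1.7 + 1.9K_d)s + 1.9K_p = 0: raising K_d increases ζω_n = (1.7+1.9K_d)/2 while the loop stays underdamped, so T_s ≈ 4/(ζω_n) decreases.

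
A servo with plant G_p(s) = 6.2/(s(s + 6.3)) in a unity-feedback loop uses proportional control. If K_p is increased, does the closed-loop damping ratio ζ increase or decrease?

ζ = 6.3/(2√(6.2K_p)); increasing K_p raises the denominator, so ζ falls.

decrease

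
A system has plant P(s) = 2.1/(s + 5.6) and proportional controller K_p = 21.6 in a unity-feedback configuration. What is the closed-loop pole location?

Closed-loop transfer function: T(s) = K_p·P(s)/(1 + K_p·P(s)) = 45.36/(s + 5.6 + 45.36) = 45.36/(s + 50.96).
The closed-loop pole is at s = −50.96.

s = -50.96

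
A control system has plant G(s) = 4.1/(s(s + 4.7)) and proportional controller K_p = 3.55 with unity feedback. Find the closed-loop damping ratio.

ζ = 0.616

With unity feedback the closed-loop characteristic equation is s² + 4.7s + 3.55·4.1 = s² + 4.7s + 14.55 = 0.
Matching s² + 2ζω_n s + ω_n²: ω_n = √14.55 = 3.815 rad/s and 2ζω_n = 4.7, so ζ = 4.7/(2·3.815) = 0.616.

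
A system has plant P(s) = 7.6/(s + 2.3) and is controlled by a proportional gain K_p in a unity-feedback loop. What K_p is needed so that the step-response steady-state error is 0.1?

The loop is type 0, so e_ss(step) = 1/(1 + K_pos) with K_pos = K_p·P(0).
P(0) = 3.304. Require 1/(1 + K_p·3.304) = 0.1, so 1 + 3.304·K_p = 10.
K_p = (10 − 1)/3.304 = 2.72.

K_p = 2.72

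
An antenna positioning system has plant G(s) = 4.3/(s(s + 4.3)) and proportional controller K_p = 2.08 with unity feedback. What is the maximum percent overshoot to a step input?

3.88%

From 1 + K_pG(s) = 0: s² + 4.3s + 8.944 = 0 ⇒ ω_n = 2.991, ζ = 0.7189.
%OS = 100·exp(−πζ/√(1−ζ²)) = 100·exp(−π·0.7189/√0.4832) = 3.88%.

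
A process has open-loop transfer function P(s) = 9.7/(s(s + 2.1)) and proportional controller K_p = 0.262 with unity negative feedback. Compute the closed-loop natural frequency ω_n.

ω_n = 1.59 rad/s

The closed-loop denominator is s(s+2.1) + 0.262·9.7 = s² + 2.1s + 2.541.
Matching s² + 2ζω_n s + ω_n²: ω_n = √2.541 = 1.594 rad/s and 2ζω_n = 2.1, so ζ = 2.1/(2·1.594) = 0.659.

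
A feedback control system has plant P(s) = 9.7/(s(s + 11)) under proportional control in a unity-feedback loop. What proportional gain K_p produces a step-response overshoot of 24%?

K_p = 18.2

From %OS = 100·exp(−πζ/√(1−ζ²)) = 24%, ζ = −ln(0.24)/√(π²+ln²(0.24)) = 0.4136.
Characteristic equation s² + 11s + 9.7K_p = 0 gives ζ = 11/(2√(9.7K_p)).
Setting ζ = 0.4136: √(9.7K_p) = 11/(2·0.4136) = 13.3, so K_p = 176.8/9.7 = 18.2.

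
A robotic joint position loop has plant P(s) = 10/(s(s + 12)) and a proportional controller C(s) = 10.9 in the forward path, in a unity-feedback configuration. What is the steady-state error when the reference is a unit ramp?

The loop has one pole at the origin (type 1). Velocity error constant K_v = lim_{s→0} s·C(s)P(s) = 10.9·10/12 = 9.083.
Steady-state error to a unit ramp: e_ss = 1/K_v = 0.11.

0.11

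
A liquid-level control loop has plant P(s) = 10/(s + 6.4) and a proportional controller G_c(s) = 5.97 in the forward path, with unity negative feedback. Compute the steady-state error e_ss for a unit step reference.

0.0968

The loop is type 0. Static position error constant K_pos = G_c(0)·P(0) = 5.97·1.562 = 9.328.
Steady-state error to a unit step: e_ss = 1/(1+K_pos) = 1/10.33 = 0.0968.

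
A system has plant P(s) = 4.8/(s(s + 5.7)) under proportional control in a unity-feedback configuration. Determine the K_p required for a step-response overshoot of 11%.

K_p = 5.12

From %OS = 100·exp(−πζ/√(1−ζ²)) = 11%, ζ = −ln(0.11)/√(π²+ln²(0.11)) = 0.5749.
Characteristic equation s² + 5.7s + 4.8K_p = 0 gives ζ = 5.7/(2√(4.8K_p)).
Setting ζ = 0.5749: √(4.8K_p) = 5.7/(2·0.5749) = 4.957, so K_p = 24.58/4.8 = 5.12.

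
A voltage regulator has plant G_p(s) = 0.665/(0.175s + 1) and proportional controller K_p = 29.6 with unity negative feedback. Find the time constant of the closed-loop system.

τ = 0.00846 s

Closed loop: T(s) = K_p·G_p/(1+K_p·G_p) = 19.68/(0.175s + 1 + 19.68), with pole at s = −(1 + 19.68)/0.175 = −118.2.
Closed-loop time constant τ = 1/118.2 = 0.00846 s.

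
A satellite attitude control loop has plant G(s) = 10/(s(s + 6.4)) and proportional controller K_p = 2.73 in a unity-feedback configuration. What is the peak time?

T_p = 0.761 s

Closed-loop characteristic equation: s² + 6.4s + 27.3 = 0, so ω_n = 5.225 rad/s and ζ = 6.4/(2·5.225) = 0.6124.
Damped frequency ω_d = ω_n√(1−ζ²) = 4.13 rad/s, so peak time T_p = π/ω_d = 0.761 s.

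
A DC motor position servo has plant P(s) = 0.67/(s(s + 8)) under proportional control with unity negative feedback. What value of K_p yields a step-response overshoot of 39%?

From %OS = 100·exp(−πζ/√(1−ζ²)) = 39%, ζ = −ln(0.39)/√(π²+ln²(0.39)) = 0.2871.
Characteristic equation s² + 8s + 0.67K_p = 0 gives ζ = 8/(2√(0.67K_p)).
Setting ζ = 0.2871: √(0.67K_p) = 8/(2·0.2871) = 13.93, so K_p = 194.1/0.67 = 290.

K_p = 290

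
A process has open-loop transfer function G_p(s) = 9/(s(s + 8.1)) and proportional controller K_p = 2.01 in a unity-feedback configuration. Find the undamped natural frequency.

1 + K_p·G_p(s) = 0 gives s² + 8.1s + 18.09 = 0.
So ω_n² = 18.09 ⇒ ω_n = 4.253 rad/s, and ζ = 8.1/(2ω_n) = 0.952.

ω_n = 4.25 rad/s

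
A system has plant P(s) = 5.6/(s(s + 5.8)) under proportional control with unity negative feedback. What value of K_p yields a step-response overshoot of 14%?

From %OS = 100·exp(−πζ/√(1−ζ²)) = 14%, ζ = −ln(0.14)/√(π²+ln²(0.14)) = 0.5305.
Characteristic equation s² + 5.8s + 5.6K_p = 0 gives ζ = 5.8/(2√(5.6K_p)).
Setting ζ = 0.5305: √(5.6K_p) = 5.8/(2·0.5305) = 5.466, so K_p = 29.88/5.6 = 5.34.

K_p = 5.34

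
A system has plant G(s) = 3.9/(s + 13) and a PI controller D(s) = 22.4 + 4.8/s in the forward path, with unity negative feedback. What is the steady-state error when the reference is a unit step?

The open loop D(s)G(s) has a pole at the origin (type 1), so the static position error constant is infinite and e_ss = 1/(1+∞) = 0.

0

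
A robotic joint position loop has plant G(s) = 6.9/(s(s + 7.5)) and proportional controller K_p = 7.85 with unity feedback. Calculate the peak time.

T_p = 0.496 s

Closed-loop characteristic equation: s² + 7.5s + 54.16 = 0, so ω_n = 7.36 rad/s and ζ = 7.5/(2·7.36) = 0.5095.
Damped frequency ω_d = ω_n√(1−ζ²) = 6.333 rad/s, so peak time T_p = π/ω_d = 0.496 s.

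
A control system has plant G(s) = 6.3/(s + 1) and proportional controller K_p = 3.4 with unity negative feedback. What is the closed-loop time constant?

τ = 0.0446 s

Closed-loop transfer function: T(s) = K_p·G(s)/(1 + K_p·G(s)) = 21.42/(s + 1 + 21.42) = 21.42/(s + 22.42).
Time constant τ = 1/22.42 = 0.0446 s.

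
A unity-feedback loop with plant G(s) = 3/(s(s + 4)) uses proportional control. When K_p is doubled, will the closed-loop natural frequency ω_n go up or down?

increase

ω_n = √(3·K_p), which grows with K_p.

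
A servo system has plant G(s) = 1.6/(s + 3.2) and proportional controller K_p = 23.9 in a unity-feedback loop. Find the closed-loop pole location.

Closed-loop transfer function: T(s) = K_p·G(s)/(1 + K_p·G(s)) = 38.24/(s + 3.2 + 38.24) = 38.24/(s + 41.44).
The closed-loop pole is at s = −41.44.

s = -41.44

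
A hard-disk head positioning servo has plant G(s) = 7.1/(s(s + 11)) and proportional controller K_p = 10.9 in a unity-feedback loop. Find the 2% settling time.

T_s ≈ 0.727 s

Closed-loop characteristic equation: s² + 11s + 77.39 = 0, so ω_n = 8.797 rad/s and ζ = 11/(2·8.797) = 0.6252.
2% settling time T_s ≈ 4/(ζω_n) = 4/5.5 = 0.727 s.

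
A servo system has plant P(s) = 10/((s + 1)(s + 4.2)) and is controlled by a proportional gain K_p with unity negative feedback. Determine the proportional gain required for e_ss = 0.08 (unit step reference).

K_p = 4.83

Steady-state error for a unit step on this type-0 loop is 1/(1 + K_p·P(0)).
P(0) = 2.381. Require 1/(1 + K_p·2.381) = 0.08, so 1 + 2.381·K_p = 12.5.
K_p = (12.5 − 1)/2.381 = 4.83.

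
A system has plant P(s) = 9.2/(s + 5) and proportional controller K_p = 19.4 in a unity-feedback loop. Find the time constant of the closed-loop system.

τ = 0.00545 s

Closed-loop transfer function: T(s) = K_p·P(s)/(1 + K_p·P(s)) = 178.5/(s + 5 + 178.5) = 178.5/(s + 183.5).
Time constant τ = 1/183.5 = 0.00545 s.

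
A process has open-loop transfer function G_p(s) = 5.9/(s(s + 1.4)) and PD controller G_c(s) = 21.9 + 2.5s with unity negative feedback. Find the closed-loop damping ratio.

Forward path: (21.9 + 2.5s)·5.9/(s(s+1.4)). The closed-loop characteristic equation is s² + (1.4 + 5.9·2.5)s + 5.9·21.9 = 0.
That is s² + 16.15s + 129.2 = 0, so ω_n = 11.37 rad/s and ζ = 16.15/(2·11.37) = 0.7104.

ζ = 0.71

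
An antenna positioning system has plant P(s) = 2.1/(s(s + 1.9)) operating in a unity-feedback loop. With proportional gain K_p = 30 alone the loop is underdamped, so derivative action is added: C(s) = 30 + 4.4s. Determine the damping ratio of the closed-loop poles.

ζ = 0.702

Forward path: (30 + 4.4s)·2.1/(s(s+1.9)). The closed-loop characteristic equation is s² + (1.9 + 2.1·4.4)s + 2.1·30 = 0.
That is s² + 11.14s + 63 = 0, so ω_n = 7.937 rad/s and ζ = 11.14/(2·7.937) = 0.7018.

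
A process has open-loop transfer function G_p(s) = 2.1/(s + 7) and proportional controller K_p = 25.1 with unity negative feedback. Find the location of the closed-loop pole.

Closed-loop transfer function: T(s) = K_p·G_p(s)/(1 + K_p·G_p(s)) = 52.71/(s + 7 + 52.71) = 52.71/(s + 59.71).
The closed-loop pole is at s = −59.71.

s = -59.71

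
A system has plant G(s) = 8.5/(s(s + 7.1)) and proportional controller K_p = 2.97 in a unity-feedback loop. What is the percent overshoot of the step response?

The closed-loop denominator s² + 7.1s + 25.25 gives ω_n = √25.25 = 5.024 and ζ = 7.1/(2ω_n) = 0.7065.
%OS = 100·exp(−πζ/√(1−ζ²)) = 100·exp(−π·0.7065/√0.5008) = 4.34%.

4.34%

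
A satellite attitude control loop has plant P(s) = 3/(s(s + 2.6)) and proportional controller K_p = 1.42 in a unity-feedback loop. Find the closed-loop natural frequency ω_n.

ω_n = 2.06 rad/s

With unity feedback the closed-loop characteristic equation is s² + 2.6s + 1.42·3 = s² + 2.6s + 4.26 = 0.
So ω_n² = 4.26 ⇒ ω_n = 2.064 rad/s, and ζ = 2.6/(2ω_n) = 0.63.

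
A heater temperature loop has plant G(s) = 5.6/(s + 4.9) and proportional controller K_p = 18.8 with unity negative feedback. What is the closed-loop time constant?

Closed-loop transfer function: T(s) = K_p·G(s)/(1 + K_p·G(s)) = 105.3/(s + 4.9 + 105.3) = 105.3/(s + 110.2).
Time constant τ = 1/110.2 = 0.00908 s.

τ = 0.00908 s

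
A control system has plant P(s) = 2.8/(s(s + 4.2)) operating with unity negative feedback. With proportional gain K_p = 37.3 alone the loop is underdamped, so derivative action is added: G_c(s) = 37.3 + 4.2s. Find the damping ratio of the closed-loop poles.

Forward path: (37.3 + 4.2s)·2.8/(s(s+4.2)). The closed-loop characteristic equation is s² + (4.2 + 2.8·4.2)s + 2.8·37.3 = 0.
That is s² + 15.96s + 104.4 = 0, so ω_n = 10.22 rad/s and ζ = 15.96/(2·10.22) = 0.7809.

ζ = 0.781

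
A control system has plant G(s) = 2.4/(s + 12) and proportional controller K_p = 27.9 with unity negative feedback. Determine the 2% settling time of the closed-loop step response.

T_s ≈ 0.0507 s

Closed-loop transfer function: T(s) = K_p·G(s)/(1 + K_p·G(s)) = 66.96/(s + 12 + 66.96) = 66.96/(s + 78.96).
Time constant τ = 1/78.96 = 0.01266 s, so the 2% settling time is about 4τ = 0.0507 s.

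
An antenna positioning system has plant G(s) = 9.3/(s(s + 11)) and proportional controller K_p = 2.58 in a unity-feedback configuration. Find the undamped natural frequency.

ω_n = 4.9 rad/s

The closed-loop denominator is s(s+11) + 2.58·9.3 = s² + 11s + 23.99.
Matching s² + 2ζω_n s + ω_n²: ω_n = √23.99 = 4.898 rad/s and 2ζω_n = 11, so ζ = 11/(2·4.898) = 1.12.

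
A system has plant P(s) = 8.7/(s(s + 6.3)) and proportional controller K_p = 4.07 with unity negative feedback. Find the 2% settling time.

From 1 + K_pP(s) = 0: s² + 6.3s + 35.41 = 0 ⇒ ω_n = 5.951, ζ = 0.5294.
2% settling time T_s ≈ 4/(ζω_n) = 4/3.15 = 1.27 s.

T_s ≈ 1.27 s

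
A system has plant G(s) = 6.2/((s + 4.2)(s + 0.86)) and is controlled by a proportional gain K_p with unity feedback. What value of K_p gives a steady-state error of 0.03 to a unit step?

For a type-0 loop with proportional control, e_ss = 1/(1 + K_p·G(0)).
G(0) = 1.717. Require 1/(1 + K_p·1.717) = 0.03, so 1 + 1.717·K_p = 33.33.
K_p = (33.33 − 1)/1.717 = 18.8.

K_p = 18.8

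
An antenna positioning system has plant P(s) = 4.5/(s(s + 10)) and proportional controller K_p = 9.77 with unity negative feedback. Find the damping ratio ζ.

With unity feedback the closed-loop characteristic equation is s² + 10s + 9.77·4.5 = s² + 10s + 43.96 = 0.
So ω_n² = 43.96 ⇒ ω_n = 6.631 rad/s, and ζ = 10/(2ω_n) = 0.754.

ζ = 0.754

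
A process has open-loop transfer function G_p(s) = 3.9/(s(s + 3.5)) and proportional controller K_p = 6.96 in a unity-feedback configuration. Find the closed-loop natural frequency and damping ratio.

ω_n = 5.21 rad/s, ζ = 0.336

With unity feedback the closed-loop characteristic equation is s² + 3.5s + 6.96·3.9 = s² + 3.5s + 27.14 = 0.
So ω_n² = 27.14 ⇒ ω_n = 5.21 rad/s, and ζ = 3.5/(2ω_n) = 0.336.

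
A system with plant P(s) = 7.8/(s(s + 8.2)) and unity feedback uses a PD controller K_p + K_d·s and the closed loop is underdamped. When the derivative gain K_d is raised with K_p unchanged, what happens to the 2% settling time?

decrease

Characteristic equation s² + (8.2 + 7.8K_d)s + 7.8K_p = 0: raising K_d increases ζω_n = (8.2+7.8K_d)/2 while the loop stays underdamped, so T_s ≈ 4/(ζω_n) decreases.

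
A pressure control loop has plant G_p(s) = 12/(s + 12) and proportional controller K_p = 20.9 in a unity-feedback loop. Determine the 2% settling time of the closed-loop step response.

Closed-loop transfer function: T(s) = K_p·G_p(s)/(1 + K_p·G_p(s)) = 250.8/(s + 12 + 250.8) = 250.8/(s + 262.8).
Time constant τ = 1/262.8 = 0.003805 s, so the 2% settling time is about 4τ = 0.0152 s.

T_s ≈ 0.0152 s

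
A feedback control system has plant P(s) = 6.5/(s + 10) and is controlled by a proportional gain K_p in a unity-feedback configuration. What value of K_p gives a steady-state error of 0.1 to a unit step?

K_p = 13.8

For a type-0 loop with proportional control, e_ss = 1/(1 + K_p·P(0)).
P(0) = 0.65. Require 1/(1 + K_p·0.65) = 0.1, so 1 + 0.65·K_p = 10.
K_p = (10 − 1)/0.65 = 13.8.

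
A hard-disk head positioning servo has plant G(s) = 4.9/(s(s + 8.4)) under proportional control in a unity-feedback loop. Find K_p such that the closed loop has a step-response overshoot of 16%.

K_p = 14.2

From %OS = 100·exp(−πζ/√(1−ζ²)) = 16%, ζ = −ln(0.16)/√(π²+ln²(0.16)) = 0.5039.
Characteristic equation s² + 8.4s + 4.9K_p = 0 gives ζ = 8.4/(2√(4.9K_p)).
Setting ζ = 0.5039: √(4.9K_p) = 8.4/(2·0.5039) = 8.336, so K_p = 69.48/4.9 = 14.2.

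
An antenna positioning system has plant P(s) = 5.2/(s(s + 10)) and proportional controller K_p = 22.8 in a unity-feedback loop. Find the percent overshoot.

19.7%

From 1 + K_pP(s) = 0: s² + 10s + 118.6 = 0 ⇒ ω_n = 10.89, ζ = 0.4592.
%OS = 100·exp(−πζ/√(1−ζ²)) = 100·exp(−π·0.4592/√0.7891) = 19.7%.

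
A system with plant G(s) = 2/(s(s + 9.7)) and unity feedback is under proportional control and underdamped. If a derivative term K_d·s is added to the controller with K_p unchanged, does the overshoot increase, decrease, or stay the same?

With PD the characteristic equation becomes s² + (a + K·K_d)s + K·K_p = 0; the damping term grows, ζ rises, overshoot falls.

decrease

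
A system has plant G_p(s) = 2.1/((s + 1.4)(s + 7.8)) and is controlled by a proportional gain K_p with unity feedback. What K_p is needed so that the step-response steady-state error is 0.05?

K_p = 98.8

For a type-0 loop with proportional control, e_ss = 1/(1 + K_p·G_p(0)).
G_p(0) = 0.1923. Require 1/(1 + K_p·0.1923) = 0.05, so 1 + 0.1923·K_p = 20.
K_p = (20 − 1)/0.1923 = 98.8.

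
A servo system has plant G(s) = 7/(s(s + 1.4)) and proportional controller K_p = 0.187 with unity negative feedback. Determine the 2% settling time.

From 1 + K_pG(s) = 0: s² + 1.4s + 1.309 = 0 ⇒ ω_n = 1.144, ζ = 0.6118.
2% settling time T_s ≈ 4/(ζω_n) = 4/0.7 = 5.71 s.

T_s ≈ 5.71 s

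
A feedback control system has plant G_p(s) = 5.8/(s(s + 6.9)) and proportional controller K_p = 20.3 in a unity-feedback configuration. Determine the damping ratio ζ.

ζ = 0.318

With unity feedback the closed-loop characteristic equation is s² + 6.9s + 20.3·5.8 = s² + 6.9s + 117.7 = 0.
So ω_n² = 117.7 ⇒ ω_n = 10.85 rad/s, and ζ = 6.9/(2ω_n) = 0.318.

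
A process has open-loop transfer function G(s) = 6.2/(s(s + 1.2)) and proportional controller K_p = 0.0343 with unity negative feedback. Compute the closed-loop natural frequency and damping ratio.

ω_n = 0.461 rad/s, ζ = 1.3

With unity feedback the closed-loop characteristic equation is s² + 1.2s + 0.0343·6.2 = s² + 1.2s + 0.2127 = 0.
So ω_n² = 0.2127 ⇒ ω_n = 0.4612 rad/s, and ζ = 1.2/(2ω_n) = 1.3.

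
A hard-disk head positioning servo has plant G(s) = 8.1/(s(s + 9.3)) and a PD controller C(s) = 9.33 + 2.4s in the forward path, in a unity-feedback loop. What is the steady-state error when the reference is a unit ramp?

The loop has one pole at the origin (type 1). Velocity error constant K_v = lim_{s→0} s·C(s)G(s) = 9.33·8.1/9.3 = 8.126.
Steady-state error to a unit ramp: e_ss = 1/K_v = 0.123.

0.123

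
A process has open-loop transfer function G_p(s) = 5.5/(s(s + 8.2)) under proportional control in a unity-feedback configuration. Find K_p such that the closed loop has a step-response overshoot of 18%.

K_p = 13.3

From %OS = 100·exp(−πζ/√(1−ζ²)) = 18%, ζ = −ln(0.18)/√(π²+ln²(0.18)) = 0.4791.
Characteristic equation s² + 8.2s + 5.5K_p = 0 gives ζ = 8.2/(2√(5.5K_p)).
Setting ζ = 0.4791: √(5.5K_p) = 8.2/(2·0.4791) = 8.558, so K_p = 73.23/5.5 = 13.3.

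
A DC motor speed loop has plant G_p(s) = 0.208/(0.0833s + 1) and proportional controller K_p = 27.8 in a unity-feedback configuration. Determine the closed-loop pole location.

s = -81.42

Closed loop: T(s) = K_p·G_p/(1+K_p·G_p) = 5.782/(0.0833s + 1 + 5.782), with pole at s = −(1 + 5.782)/0.0833 = −81.42.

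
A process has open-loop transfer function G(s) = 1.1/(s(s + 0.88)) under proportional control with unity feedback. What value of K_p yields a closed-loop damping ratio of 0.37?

K_p = 1.29

Closed-loop characteristic equation: s² + 0.88s + K_p·1.1 = 0.
So ω_n = √(1.1K_p) and 2ζω_n = 0.88, giving ζ = 0.88/(2√(1.1K_p)).
Setting ζ = 0.37: √(1.1K_p) = 0.88/(2·0.37) = 1.189, so K_p = 1.414/1.1 = 1.29.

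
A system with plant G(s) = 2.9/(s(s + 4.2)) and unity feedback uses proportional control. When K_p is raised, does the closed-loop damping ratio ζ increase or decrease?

ζ = 4.2/(2√(2.9K_p)); increasing K_p raises the denominator, so ζ falls.

decrease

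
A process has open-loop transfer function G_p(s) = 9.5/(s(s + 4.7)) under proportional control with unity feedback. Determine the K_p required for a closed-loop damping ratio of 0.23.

K_p = 11

Closed-loop characteristic equation: s² + 4.7s + K_p·9.5 = 0.
So ω_n = √(9.5K_p) and 2ζω_n = 4.7, giving ζ = 4.7/(2√(9.5K_p)).
Setting ζ = 0.23: √(9.5K_p) = 4.7/(2·0.23) = 10.22, so K_p = 104.4/9.5 = 11.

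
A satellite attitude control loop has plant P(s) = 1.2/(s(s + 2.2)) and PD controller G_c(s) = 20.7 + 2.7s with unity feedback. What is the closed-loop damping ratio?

ζ = 0.546

Forward path: (20.7 + 2.7s)·1.2/(s(s+2.2)). The closed-loop characteristic equation is s² + (2.2 + 1.2·2.7)s + 1.2·20.7 = 0.
That is s² + 5.44s + 24.84 = 0, so ω_n = 4.984 rad/s and ζ = 5.44/(2·4.984) = 0.5457.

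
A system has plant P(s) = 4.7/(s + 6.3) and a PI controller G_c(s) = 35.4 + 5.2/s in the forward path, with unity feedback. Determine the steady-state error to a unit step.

The open loop G_c(s)P(s) has a pole at the origin (type 1), so the static position error constant is infinite and e_ss = 1/(1+∞) = 0.

0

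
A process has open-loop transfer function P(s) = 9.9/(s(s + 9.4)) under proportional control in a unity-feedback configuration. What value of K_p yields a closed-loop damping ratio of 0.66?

K_p = 5.12

Closed-loop characteristic equation: s² + 9.4s + K_p·9.9 = 0.
So ω_n = √(9.9K_p) and 2ζω_n = 9.4, giving ζ = 9.4/(2√(9.9K_p)).
Setting ζ = 0.66: √(9.9K_p) = 9.4/(2·0.66) = 7.121, so K_p = 50.71/9.9 = 5.12.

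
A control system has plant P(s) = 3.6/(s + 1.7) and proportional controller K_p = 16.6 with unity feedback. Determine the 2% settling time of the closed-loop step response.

T_s ≈ 0.0651 s

Closed-loop transfer function: T(s) = K_p·P(s)/(1 + K_p·P(s)) = 59.76/(s + 1.7 + 59.76) = 59.76/(s + 61.46).
Time constant τ = 1/61.46 = 0.01627 s, so the 2% settling time is about 4τ = 0.0651 s.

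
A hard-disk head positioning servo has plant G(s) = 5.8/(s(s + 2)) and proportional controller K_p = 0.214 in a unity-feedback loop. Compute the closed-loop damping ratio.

ζ = 0.898

1 + K_p·G(s) = 0 gives s² + 2s + 1.241 = 0.
So ω_n² = 1.241 ⇒ ω_n = 1.114 rad/s, and ζ = 2/(2ω_n) = 0.898.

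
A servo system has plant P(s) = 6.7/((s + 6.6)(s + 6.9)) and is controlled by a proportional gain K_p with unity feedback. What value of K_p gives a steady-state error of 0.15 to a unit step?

Steady-state error for a unit step on this type-0 loop is 1/(1 + K_p·P(0)).
P(0) = 0.1471. Require 1/(1 + K_p·0.1471) = 0.15, so 1 + 0.1471·K_p = 6.667.
K_p = (6.667 − 1)/0.1471 = 38.5.

K_p = 38.5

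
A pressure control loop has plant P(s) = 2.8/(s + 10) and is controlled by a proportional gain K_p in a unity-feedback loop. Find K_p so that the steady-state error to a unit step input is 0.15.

The loop is type 0, so e_ss(step) = 1/(1 + K_pos) with K_pos = K_p·P(0).
P(0) = 0.28. Require 1/(1 + K_p·0.28) = 0.15, so 1 + 0.28·K_p = 6.667.
K_p = (6.667 − 1)/0.28 = 20.2.

K_p = 20.2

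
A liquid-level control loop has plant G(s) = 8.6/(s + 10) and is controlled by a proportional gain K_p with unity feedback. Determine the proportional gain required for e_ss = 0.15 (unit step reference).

K_p = 6.59

Steady-state error for a unit step on this type-0 loop is 1/(1 + K_p·G(0)).
G(0) = 0.86. Require 1/(1 + K_p·0.86) = 0.15, so 1 + 0.86·K_p = 6.667.
K_p = (6.667 − 1)/0.86 = 6.59.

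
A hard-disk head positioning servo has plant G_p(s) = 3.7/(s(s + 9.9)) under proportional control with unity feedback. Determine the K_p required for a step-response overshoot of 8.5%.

From %OS = 100·exp(−πζ/√(1−ζ²)) = 8.5%, ζ = −ln(0.085)/√(π²+ln²(0.085)) = 0.6173.
Characteristic equation s² + 9.9s + 3.7K_p = 0 gives ζ = 9.9/(2√(3.7K_p)).
Setting ζ = 0.6173: √(3.7K_p) = 9.9/(2·0.6173) = 8.019, so K_p = 64.3/3.7 = 17.4.

K_p = 17.4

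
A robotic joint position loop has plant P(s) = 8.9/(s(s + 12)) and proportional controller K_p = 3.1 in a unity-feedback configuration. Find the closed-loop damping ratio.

1 + K_p·P(s) = 0 gives s² + 12s + 27.59 = 0.
So ω_n² = 27.59 ⇒ ω_n = 5.253 rad/s, and ζ = 12/(2ω_n) = 1.14.

ζ = 1.14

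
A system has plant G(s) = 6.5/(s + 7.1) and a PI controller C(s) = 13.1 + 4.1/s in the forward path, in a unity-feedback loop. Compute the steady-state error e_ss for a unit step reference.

The open loop C(s)G(s) has a pole at the origin (type 1), so the static position error constant is infinite and e_ss = 1/(1+∞) = 0.

0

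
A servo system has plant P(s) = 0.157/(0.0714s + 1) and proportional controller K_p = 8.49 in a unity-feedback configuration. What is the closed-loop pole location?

Closed loop: T(s) = K_p·P/(1+K_p·P) = 1.333/(0.0714s + 1 + 1.333), with pole at s = −(1 + 1.333)/0.0714 = −32.67.

s = -32.67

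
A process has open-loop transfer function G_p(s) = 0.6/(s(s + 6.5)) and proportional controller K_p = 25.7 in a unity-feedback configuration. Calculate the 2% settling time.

From 1 + K_pG_p(s) = 0: s² + 6.5s + 15.42 = 0 ⇒ ω_n = 3.927, ζ = 0.8276.
2% settling time T_s ≈ 4/(ζω_n) = 4/3.25 = 1.23 s.

T_s ≈ 1.23 s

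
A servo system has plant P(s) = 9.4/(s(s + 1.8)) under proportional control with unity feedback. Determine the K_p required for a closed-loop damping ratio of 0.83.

K_p = 0.125

Closed-loop characteristic equation: s² + 1.8s + K_p·9.4 = 0.
So ω_n = √(9.4K_p) and 2ζω_n = 1.8, giving ζ = 1.8/(2√(9.4K_p)).
Setting ζ = 0.83: √(9.4K_p) = 1.8/(2·0.83) = 1.084, so K_p = 1.176/9.4 = 0.125.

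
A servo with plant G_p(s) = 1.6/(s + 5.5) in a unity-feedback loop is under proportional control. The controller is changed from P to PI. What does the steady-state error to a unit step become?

0

The integrator makes K_pos = lim_{s→0} C(s)G(s) infinite, so e_ss = 1/(1+K_pos) = 0.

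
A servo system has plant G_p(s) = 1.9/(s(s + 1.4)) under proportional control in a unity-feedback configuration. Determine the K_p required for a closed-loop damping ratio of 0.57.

Closed-loop characteristic equation: s² + 1.4s + K_p·1.9 = 0.
So ω_n = √(1.9K_p) and 2ζω_n = 1.4, giving ζ = 1.4/(2√(1.9K_p)).
Setting ζ = 0.57: √(1.9K_p) = 1.4/(2·0.57) = 1.228, so K_p = 1.508/1.9 = 0.794.

K_p = 0.794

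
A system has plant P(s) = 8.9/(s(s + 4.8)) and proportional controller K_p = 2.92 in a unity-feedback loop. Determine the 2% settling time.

T_s ≈ 1.67 s

Closed-loop characteristic equation: s² + 4.8s + 25.99 = 0, so ω_n = 5.098 rad/s and ζ = 4.8/(2·5.098) = 0.4708.
2% settling time T_s ≈ 4/(ζω_n) = 4/2.4 = 1.67 s.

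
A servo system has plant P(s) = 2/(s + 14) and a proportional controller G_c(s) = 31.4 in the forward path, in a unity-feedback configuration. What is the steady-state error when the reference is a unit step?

0.182

The loop is type 0. Static position error constant K_pos = G_c(0)·P(0) = 31.4·0.1429 = 4.486.
Steady-state error to a unit step: e_ss = 1/(1+K_pos) = 1/5.486 = 0.182.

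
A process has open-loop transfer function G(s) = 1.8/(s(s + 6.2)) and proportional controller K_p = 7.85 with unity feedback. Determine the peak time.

From 1 + K_pG(s) = 0: s² + 6.2s + 14.13 = 0 ⇒ ω_n = 3.759, ζ = 0.8247.
Damped frequency ω_d = ω_n√(1−ζ²) = 2.126 rad/s, so peak time T_p = π/ω_d = 1.48 s.

T_p = 1.48 s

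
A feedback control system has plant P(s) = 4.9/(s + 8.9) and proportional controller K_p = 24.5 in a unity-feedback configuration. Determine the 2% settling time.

T_s ≈ 0.031 s

Closed-loop transfer function: T(s) = K_p·P(s)/(1 + K_p·P(s)) = 120.1/(s + 8.9 + 120.1) = 120.1/(s + 129).
Time constant τ = 1/129 = 0.007755 s, so the 2% settling time is about 4τ = 0.031 s.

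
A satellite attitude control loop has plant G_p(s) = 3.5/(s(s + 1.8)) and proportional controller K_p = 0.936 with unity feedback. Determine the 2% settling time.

From 1 + K_pG_p(s) = 0: s² + 1.8s + 3.276 = 0 ⇒ ω_n = 1.81, ζ = 0.4972.
2% settling time T_s ≈ 4/(ζω_n) = 4/0.9 = 4.44 s.

T_s ≈ 4.44 s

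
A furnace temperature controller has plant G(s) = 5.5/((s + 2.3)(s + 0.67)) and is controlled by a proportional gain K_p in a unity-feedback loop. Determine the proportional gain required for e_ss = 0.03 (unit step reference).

K_p = 9.06

Steady-state error for a unit step on this type-0 loop is 1/(1 + K_p·G(0)).
G(0) = 3.569. Require 1/(1 + K_p·3.569) = 0.03, so 1 + 3.569·K_p = 33.33.
K_p = (33.33 − 1)/3.569 = 9.06.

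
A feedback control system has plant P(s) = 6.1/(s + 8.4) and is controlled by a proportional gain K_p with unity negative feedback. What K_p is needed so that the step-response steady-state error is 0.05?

K_p = 26.2

Steady-state error for a unit step on this type-0 loop is 1/(1 + K_p·P(0)).
P(0) = 0.7262. Require 1/(1 + K_p·0.7262) = 0.05, so 1 + 0.7262·K_p = 20.
K_p = (20 − 1)/0.7262 = 26.2.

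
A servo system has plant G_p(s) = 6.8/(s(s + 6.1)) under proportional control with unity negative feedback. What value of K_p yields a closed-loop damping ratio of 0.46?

K_p = 6.47

Closed-loop characteristic equation: s² + 6.1s + K_p·6.8 = 0.
So ω_n = √(6.8K_p) and 2ζω_n = 6.1, giving ζ = 6.1/(2√(6.8K_p)).
Setting ζ = 0.46: √(6.8K_p) = 6.1/(2·0.46) = 6.63, so K_p = 43.96/6.8 = 6.47.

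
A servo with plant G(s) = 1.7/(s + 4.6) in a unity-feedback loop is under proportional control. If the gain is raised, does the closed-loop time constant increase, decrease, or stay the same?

decrease

The closed-loop bandwidth 4.6+K_p·1.7 grows with K_p, so τ shrinks.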